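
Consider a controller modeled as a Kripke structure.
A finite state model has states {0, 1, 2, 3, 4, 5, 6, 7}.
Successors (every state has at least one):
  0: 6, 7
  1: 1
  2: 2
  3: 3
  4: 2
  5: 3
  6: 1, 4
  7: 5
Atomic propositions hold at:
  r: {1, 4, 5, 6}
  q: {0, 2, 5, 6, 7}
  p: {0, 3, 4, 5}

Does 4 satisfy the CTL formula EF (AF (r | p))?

Yes

Sat(r | p) = {0, 1, 3, 4, 5, 6}
AF (r | p): least fixpoint, start Z0 = {0, 1, 3, 4, 5, 6}, add states with every successor in Z. Z1 = {0, 1, 3, 4, 5, 6, 7}; fixed.
Sat(AF (r | p)) = {0, 1, 3, 4, 5, 6, 7}
EF (AF (r | p)): least fixpoint, start Z0 = {0, 1, 3, 4, 5, 6, 7}, add states with some successor in Z. Already a fixed point.
Sat(EF (AF (r | p))) = {0, 1, 3, 4, 5, 6, 7}
4 ∈ Sat(EF (AF (r | p))) = {0, 1, 3, 4, 5, 6, 7}, so the formula holds at 4.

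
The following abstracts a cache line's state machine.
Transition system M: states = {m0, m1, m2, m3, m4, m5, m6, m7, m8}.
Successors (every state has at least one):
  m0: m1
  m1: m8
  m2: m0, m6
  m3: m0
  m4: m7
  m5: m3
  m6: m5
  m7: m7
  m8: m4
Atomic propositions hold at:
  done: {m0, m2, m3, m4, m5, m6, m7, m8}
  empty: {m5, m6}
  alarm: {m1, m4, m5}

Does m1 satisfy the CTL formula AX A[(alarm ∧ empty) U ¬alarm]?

Sat(alarm ∧ empty) = {m5}
Sat(¬alarm) = {m0, m2, m3, m6, m7, m8}
A[(alarm ∧ empty) U ¬alarm]: least fixpoint, start Z0 = Sat(¬alarm) = {m0, m2, m3, m6, m7, m8}, add states in Sat(alarm ∧ empty) with every successor in Z. Z1 = {m0, m2, m3, m5, m6, m7, m8}; fixed.
Sat(A[(alarm ∧ empty) U ¬alarm]) = {m0, m2, m3, m5, m6, m7, m8}
Sat(AX A[(alarm ∧ empty) U ¬alarm]) = {s : every successor in {m0, m2, m3, m5, m6, m7, m8}} = {m1, m2, m3, m4, m5, m6, m7}
m1 ∈ Sat(AX A[(alarm ∧ empty) U ¬alarm]) = {m1, m2, m3, m4, m5, m6, m7}, so the formula holds at m1.

Yes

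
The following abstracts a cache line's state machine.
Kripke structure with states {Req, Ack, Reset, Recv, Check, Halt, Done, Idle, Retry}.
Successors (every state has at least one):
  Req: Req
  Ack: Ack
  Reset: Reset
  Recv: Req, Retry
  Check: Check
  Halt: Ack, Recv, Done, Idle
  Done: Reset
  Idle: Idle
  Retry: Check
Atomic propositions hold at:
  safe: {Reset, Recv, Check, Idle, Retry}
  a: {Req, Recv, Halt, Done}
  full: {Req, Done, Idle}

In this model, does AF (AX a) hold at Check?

No

Sat(AX a) = {s : every successor in {Req, Recv, Halt, Done}} = {Req}
AF (AX a): least fixpoint, start Z0 = {Req}, add states with every successor in Z. Already a fixed point.
Sat(AF (AX a)) = {Req}
Check ∉ Sat(AF (AX a)) = {Req}, so the formula does not hold at Check.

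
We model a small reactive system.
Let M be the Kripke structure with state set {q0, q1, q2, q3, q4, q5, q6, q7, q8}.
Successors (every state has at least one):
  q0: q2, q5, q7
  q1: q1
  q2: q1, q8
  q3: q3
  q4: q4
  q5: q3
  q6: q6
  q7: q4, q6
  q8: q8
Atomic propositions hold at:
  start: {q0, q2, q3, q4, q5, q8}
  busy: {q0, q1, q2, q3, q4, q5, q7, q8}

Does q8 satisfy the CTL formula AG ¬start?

Sat(¬start) = {q1, q6, q7}
AG ¬start: greatest fixpoint, start Z0 = {q1, q6, q7}, keep only states in Sat with every successor in Z. Z1 = {q1, q6}; fixed.
Sat(AG ¬start) = {q1, q6}
q8 ∉ Sat(AG ¬start) = {q1, q6}, so the formula does not hold at q8.

No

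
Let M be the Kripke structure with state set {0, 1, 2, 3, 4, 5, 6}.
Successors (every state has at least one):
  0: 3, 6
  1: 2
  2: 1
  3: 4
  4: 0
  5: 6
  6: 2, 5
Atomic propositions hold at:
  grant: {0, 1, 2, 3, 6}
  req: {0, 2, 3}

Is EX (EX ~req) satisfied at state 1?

Yes

Sat(~req) = {1, 4, 5, 6}
Sat(EX ~req) = {s : some successor in {1, 4, 5, 6}} = {0, 2, 3, 5, 6}
Sat(EX (EX ~req)) = {s : some successor in {0, 2, 3, 5, 6}} = {0, 1, 4, 5, 6}
1 ∈ Sat(EX (EX ~req)) = {0, 1, 4, 5, 6}, so the formula holds at 1.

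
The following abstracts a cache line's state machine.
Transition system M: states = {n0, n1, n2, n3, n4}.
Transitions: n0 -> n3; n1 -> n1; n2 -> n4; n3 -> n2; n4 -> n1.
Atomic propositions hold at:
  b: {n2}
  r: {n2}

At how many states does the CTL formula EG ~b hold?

2

Sat(~b) = {n0, n1, n3, n4}
EG ~b: greatest fixpoint, start Z0 = {n0, n1, n3, n4}, keep only states in Sat with some successor in Z. Z1 = {n0, n1, n4}; Z2 = {n1, n4}; fixed.
Sat(EG ~b) = {n1, n4}
|Sat(EG ~b)| = |{n1, n4}| = 2.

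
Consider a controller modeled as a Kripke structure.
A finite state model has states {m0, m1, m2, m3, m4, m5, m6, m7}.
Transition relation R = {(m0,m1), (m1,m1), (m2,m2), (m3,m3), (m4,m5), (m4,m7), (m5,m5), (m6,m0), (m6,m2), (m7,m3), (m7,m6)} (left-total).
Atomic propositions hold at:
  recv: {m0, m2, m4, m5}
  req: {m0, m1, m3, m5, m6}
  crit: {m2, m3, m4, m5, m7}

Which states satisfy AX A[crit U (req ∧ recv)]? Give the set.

{m5}

Sat(req ∧ recv) = {m0, m5}
A[crit U (req ∧ recv)]: least fixpoint, start Z0 = Sat((req ∧ recv)) = {m0, m5}, add states in Sat(crit) with every successor in Z. Already a fixed point.
Sat(A[crit U (req ∧ recv)]) = {m0, m5}
Sat(AX A[crit U (req ∧ recv)]) = {s : every successor in {m0, m5}} = {m5}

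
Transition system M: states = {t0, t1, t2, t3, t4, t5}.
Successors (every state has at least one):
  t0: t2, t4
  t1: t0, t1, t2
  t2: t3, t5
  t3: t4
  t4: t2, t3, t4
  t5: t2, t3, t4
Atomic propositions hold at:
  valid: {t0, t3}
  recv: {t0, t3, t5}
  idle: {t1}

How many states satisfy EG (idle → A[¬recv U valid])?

5

Sat(¬recv) = {t1, t2, t4}
A[¬recv U valid]: least fixpoint, start Z0 = Sat(valid) = {t0, t3}, add states in Sat(¬recv) with every successor in Z. Already a fixed point.
Sat(A[¬recv U valid]) = {t0, t3}
Sat(idle → A[¬recv U valid]) = {t0, t2, t3, t4, t5}
EG (idle → A[¬recv U valid]): greatest fixpoint, start Z0 = {t0, t2, t3, t4, t5}, keep only states in Sat with some successor in Z. Already a fixed point.
Sat(EG (idle → A[¬recv U valid])) = {t0, t2, t3, t4, t5}
|Sat(EG (idle → A[¬recv U valid]))| = |{t0, t2, t3, t4, t5}| = 5.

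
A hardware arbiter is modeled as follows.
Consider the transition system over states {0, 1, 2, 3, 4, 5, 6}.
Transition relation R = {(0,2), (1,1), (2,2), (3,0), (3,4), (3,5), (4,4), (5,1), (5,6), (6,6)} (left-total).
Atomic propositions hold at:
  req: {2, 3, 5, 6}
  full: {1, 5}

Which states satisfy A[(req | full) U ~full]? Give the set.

Sat(req | full) = {1, 2, 3, 5, 6}
Sat(~full) = {0, 2, 3, 4, 6}
A[(req | full) U ~full]: least fixpoint, start Z0 = Sat(~full) = {0, 2, 3, 4, 6}, add states in Sat(req | full) with every successor in Z. Already a fixed point.
Sat(A[(req | full) U ~full]) = {0, 2, 3, 4, 6}

{0, 2, 3, 4, 6}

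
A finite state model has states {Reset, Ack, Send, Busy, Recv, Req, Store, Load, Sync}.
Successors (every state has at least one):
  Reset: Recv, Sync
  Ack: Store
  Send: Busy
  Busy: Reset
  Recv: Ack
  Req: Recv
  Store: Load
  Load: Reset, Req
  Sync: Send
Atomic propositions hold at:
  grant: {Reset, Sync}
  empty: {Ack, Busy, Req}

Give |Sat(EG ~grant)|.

5

Sat(~grant) = {Ack, Send, Busy, Recv, Req, Store, Load}
EG ~grant: greatest fixpoint, start Z0 = {Ack, Send, Busy, Recv, Req, Store, Load}, keep only states in Sat with some successor in Z. Z1 = {Ack, Send, Recv, Req, Store, Load}; Z2 = {Ack, Recv, Req, Store, Load}; fixed.
Sat(EG ~grant) = {Ack, Recv, Req, Store, Load}
|Sat(EG ~grant)| = |{Ack, Recv, Req, Store, Load}| = 5.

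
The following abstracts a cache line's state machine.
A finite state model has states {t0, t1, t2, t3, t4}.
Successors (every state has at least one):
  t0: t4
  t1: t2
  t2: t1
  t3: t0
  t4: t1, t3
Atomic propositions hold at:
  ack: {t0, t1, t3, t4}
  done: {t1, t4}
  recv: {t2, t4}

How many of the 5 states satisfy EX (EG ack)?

3

EG ack: greatest fixpoint, start Z0 = {t0, t1, t3, t4}, keep only states in Sat with some successor in Z. Z1 = {t0, t3, t4}; fixed.
Sat(EG ack) = {t0, t3, t4}
Sat(EX (EG ack)) = {s : some successor in {t0, t3, t4}} = {t0, t3, t4}
|Sat(EX (EG ack))| = |{t0, t3, t4}| = 3.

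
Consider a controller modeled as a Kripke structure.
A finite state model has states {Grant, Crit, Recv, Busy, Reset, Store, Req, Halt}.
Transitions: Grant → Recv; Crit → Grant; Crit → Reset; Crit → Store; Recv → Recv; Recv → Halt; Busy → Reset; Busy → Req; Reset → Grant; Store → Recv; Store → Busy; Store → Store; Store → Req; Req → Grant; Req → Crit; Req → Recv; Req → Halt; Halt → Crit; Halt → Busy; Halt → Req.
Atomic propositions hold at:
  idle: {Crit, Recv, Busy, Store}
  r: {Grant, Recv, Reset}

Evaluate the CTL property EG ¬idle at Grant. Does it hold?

Sat(¬idle) = {Grant, Reset, Req, Halt}
EG ¬idle: greatest fixpoint, start Z0 = {Grant, Reset, Req, Halt}, keep only states in Sat with some successor in Z. Z1 = {Reset, Req, Halt}; Z2 = {Req, Halt}; fixed.
Sat(EG ¬idle) = {Req, Halt}
Grant ∉ Sat(EG ¬idle) = {Req, Halt}, so the formula does not hold at Grant.

No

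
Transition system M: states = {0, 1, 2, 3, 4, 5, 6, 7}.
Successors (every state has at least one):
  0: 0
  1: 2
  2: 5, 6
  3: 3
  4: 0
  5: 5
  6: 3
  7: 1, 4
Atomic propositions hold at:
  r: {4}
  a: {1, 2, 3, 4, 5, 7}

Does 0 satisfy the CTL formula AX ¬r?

Sat(¬r) = {0, 1, 2, 3, 5, 6, 7}
Sat(AX ¬r) = {s : every successor in {0, 1, 2, 3, 5, 6, 7}} = {0, 1, 2, 3, 4, 5, 6}
0 ∈ Sat(AX ¬r) = {0, 1, 2, 3, 4, 5, 6}, so the formula holds at 0.

Yes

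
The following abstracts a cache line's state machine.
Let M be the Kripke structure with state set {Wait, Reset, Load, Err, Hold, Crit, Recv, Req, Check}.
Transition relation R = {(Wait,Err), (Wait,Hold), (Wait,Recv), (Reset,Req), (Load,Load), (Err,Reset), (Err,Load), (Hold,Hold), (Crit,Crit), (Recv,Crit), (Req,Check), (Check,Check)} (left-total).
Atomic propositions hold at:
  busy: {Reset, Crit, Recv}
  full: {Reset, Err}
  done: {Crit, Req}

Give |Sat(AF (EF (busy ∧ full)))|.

Sat(busy ∧ full) = {Reset}
EF (busy ∧ full): least fixpoint, start Z0 = {Reset}, add states with some successor in Z. Z1 = {Reset, Err}; Z2 = {Wait, Reset, Err}; fixed.
Sat(EF (busy ∧ full)) = {Wait, Reset, Err}
AF (EF (busy ∧ full)): least fixpoint, start Z0 = {Wait, Reset, Err}, add states with every successor in Z. Already a fixed point.
Sat(AF (EF (busy ∧ full))) = {Wait, Reset, Err}
|Sat(AF (EF (busy ∧ full)))| = |{Wait, Reset, Err}| = 3.

3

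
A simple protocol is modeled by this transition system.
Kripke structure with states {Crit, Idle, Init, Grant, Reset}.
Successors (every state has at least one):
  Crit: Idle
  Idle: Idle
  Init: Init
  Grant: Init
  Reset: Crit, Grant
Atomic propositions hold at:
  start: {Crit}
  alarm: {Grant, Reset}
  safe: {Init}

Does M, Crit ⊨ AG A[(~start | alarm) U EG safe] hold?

No

Sat(~start) = {Idle, Init, Grant, Reset}
Sat(~start | alarm) = {Idle, Init, Grant, Reset}
EG safe: greatest fixpoint, start Z0 = {Init}, keep only states in Sat with some successor in Z. Already a fixed point.
Sat(EG safe) = {Init}
A[(~start | alarm) U EG safe]: least fixpoint, start Z0 = Sat(EG safe) = {Init}, add states in Sat(~start | alarm) with every successor in Z. Z1 = {Init, Grant}; fixed.
Sat(A[(~start | alarm) U EG safe]) = {Init, Grant}
AG A[(~start | alarm) U EG safe]: greatest fixpoint, start Z0 = {Init, Grant}, keep only states in Sat with every successor in Z. Already a fixed point.
Sat(AG A[(~start | alarm) U EG safe]) = {Init, Grant}
Crit ∉ Sat(AG A[(~start | alarm) U EG safe]) = {Init, Grant}, so the formula does not hold at Crit.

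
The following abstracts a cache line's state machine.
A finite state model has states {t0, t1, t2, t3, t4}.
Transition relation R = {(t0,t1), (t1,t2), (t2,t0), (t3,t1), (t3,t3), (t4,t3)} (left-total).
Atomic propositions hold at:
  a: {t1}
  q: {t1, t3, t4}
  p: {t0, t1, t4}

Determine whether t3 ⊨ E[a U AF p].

No

AF p: least fixpoint, start Z0 = {t0, t1, t4}, add states with every successor in Z. Z1 = {t0, t1, t2, t4}; fixed.
Sat(AF p) = {t0, t1, t2, t4}
E[a U AF p]: least fixpoint, start Z0 = Sat(AF p) = {t0, t1, t2, t4}, add states in Sat(a) with some successor in Z. Already a fixed point.
Sat(E[a U AF p]) = {t0, t1, t2, t4}
t3 ∉ Sat(E[a U AF p]) = {t0, t1, t2, t4}, so the formula does not hold at t3.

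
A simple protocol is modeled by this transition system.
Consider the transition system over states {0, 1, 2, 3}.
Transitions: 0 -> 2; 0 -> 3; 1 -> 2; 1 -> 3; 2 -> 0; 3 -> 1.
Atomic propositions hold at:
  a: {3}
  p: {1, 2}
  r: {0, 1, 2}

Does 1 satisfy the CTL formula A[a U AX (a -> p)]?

Sat(a -> p) = {0, 1, 2}
Sat(AX (a -> p)) = {s : every successor in {0, 1, 2}} = {2, 3}
A[a U AX (a -> p)]: least fixpoint, start Z0 = Sat(AX (a -> p)) = {2, 3}, add states in Sat(a) with every successor in Z. Already a fixed point.
Sat(A[a U AX (a -> p)]) = {2, 3}
1 ∉ Sat(A[a U AX (a -> p)]) = {2, 3}, so the formula does not hold at 1.

No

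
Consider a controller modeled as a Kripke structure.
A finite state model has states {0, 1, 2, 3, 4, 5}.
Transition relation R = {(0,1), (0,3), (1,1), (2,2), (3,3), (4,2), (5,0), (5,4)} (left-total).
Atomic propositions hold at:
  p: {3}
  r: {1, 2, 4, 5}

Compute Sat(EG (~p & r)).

{1, 2, 4, 5}

Sat(~p) = {0, 1, 2, 4, 5}
Sat(~p & r) = {1, 2, 4, 5}
EG (~p & r): greatest fixpoint, start Z0 = {1, 2, 4, 5}, keep only states in Sat with some successor in Z. Already a fixed point.
Sat(EG (~p & r)) = {1, 2, 4, 5}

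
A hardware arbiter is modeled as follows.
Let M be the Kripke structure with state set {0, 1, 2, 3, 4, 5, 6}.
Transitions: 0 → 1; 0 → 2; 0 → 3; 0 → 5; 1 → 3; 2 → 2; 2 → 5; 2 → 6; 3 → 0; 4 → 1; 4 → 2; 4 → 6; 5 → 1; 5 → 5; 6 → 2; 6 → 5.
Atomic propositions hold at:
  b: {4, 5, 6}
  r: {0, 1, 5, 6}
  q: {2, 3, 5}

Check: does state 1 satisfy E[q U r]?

E[q U r]: least fixpoint, start Z0 = Sat(r) = {0, 1, 5, 6}, add states in Sat(q) with some successor in Z. Z1 = {0, 1, 2, 3, 5, 6}; fixed.
Sat(E[q U r]) = {0, 1, 2, 3, 5, 6}
1 ∈ Sat(E[q U r]) = {0, 1, 2, 3, 5, 6}, so the formula holds at 1.

Yes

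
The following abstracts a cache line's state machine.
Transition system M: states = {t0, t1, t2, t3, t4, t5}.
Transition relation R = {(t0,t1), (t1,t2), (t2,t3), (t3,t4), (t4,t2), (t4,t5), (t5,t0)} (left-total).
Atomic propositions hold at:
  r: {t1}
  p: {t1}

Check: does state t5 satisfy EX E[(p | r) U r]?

Sat(p | r) = {t1}
E[(p | r) U r]: least fixpoint, start Z0 = Sat(r) = {t1}, add states in Sat(p | r) with some successor in Z. Already a fixed point.
Sat(E[(p | r) U r]) = {t1}
Sat(EX E[(p | r) U r]) = {s : some successor in {t1}} = {t0}
t5 ∉ Sat(EX E[(p | r) U r]) = {t0}, so the formula does not hold at t5.

No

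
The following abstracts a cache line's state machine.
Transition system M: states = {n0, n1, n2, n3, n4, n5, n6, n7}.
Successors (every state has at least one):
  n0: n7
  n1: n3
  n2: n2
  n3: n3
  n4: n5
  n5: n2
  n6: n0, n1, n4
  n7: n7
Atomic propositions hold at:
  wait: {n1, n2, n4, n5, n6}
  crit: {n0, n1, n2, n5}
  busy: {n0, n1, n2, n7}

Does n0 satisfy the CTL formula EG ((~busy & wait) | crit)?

No

Sat(~busy) = {n3, n4, n5, n6}
Sat(~busy & wait) = {n4, n5, n6}
Sat((~busy & wait) | crit) = {n0, n1, n2, n4, n5, n6}
EG ((~busy & wait) | crit): greatest fixpoint, start Z0 = {n0, n1, n2, n4, n5, n6}, keep only states in Sat with some successor in Z. Z1 = {n2, n4, n5, n6}; fixed.
Sat(EG ((~busy & wait) | crit)) = {n2, n4, n5, n6}
n0 ∉ Sat(EG ((~busy & wait) | crit)) = {n2, n4, n5, n6}, so the formula does not hold at n0.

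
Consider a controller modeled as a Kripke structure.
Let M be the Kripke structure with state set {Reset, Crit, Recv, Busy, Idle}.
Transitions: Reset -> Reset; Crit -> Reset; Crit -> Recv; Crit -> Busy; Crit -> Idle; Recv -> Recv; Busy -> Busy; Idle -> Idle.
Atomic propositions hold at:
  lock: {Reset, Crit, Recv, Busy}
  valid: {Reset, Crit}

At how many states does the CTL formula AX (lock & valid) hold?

1

Sat(lock & valid) = {Reset, Crit}
Sat(AX (lock & valid)) = {s : every successor in {Reset, Crit}} = {Reset}
|Sat(AX (lock & valid))| = |{Reset}| = 1.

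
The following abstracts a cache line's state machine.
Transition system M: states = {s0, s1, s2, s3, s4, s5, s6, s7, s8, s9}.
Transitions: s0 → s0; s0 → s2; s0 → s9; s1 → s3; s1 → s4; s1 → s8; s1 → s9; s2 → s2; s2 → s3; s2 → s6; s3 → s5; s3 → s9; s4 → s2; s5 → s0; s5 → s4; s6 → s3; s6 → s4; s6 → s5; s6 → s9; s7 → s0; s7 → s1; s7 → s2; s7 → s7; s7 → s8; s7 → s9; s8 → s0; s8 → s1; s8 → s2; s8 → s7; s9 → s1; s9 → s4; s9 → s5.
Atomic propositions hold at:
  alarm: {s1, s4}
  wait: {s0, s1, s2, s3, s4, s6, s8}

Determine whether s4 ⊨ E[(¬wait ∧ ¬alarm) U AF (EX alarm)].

No

Sat(¬wait) = {s5, s7, s9}
Sat(¬alarm) = {s0, s2, s3, s5, s6, s7, s8, s9}
Sat(¬wait ∧ ¬alarm) = {s5, s7, s9}
Sat(EX alarm) = {s : some successor in {s1, s4}} = {s1, s5, s6, s7, s8, s9}
AF (EX alarm): least fixpoint, start Z0 = {s1, s5, s6, s7, s8, s9}, add states with every successor in Z. Z1 = {s1, s3, s5, s6, s7, s8, s9}; fixed.
Sat(AF (EX alarm)) = {s1, s3, s5, s6, s7, s8, s9}
E[(¬wait ∧ ¬alarm) U AF (EX alarm)]: least fixpoint, start Z0 = Sat(AF (EX alarm)) = {s1, s3, s5, s6, s7, s8, s9}, add states in Sat(¬wait ∧ ¬alarm) with some successor in Z. Already a fixed point.
Sat(E[(¬wait ∧ ¬alarm) U AF (EX alarm)]) = {s1, s3, s5, s6, s7, s8, s9}
s4 ∉ Sat(E[(¬wait ∧ ¬alarm) U AF (EX alarm)]) = {s1, s3, s5, s6, s7, s8, s9}, so the formula does not hold at s4.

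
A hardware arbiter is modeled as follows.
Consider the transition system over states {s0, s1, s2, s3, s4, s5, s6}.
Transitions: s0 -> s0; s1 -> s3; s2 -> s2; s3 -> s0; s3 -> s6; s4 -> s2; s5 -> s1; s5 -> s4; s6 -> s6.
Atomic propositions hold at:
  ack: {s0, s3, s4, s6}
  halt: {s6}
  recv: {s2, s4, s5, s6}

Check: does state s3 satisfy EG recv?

No

EG recv: greatest fixpoint, start Z0 = {s2, s4, s5, s6}, keep only states in Sat with some successor in Z. Already a fixed point.
Sat(EG recv) = {s2, s4, s5, s6}
s3 ∉ Sat(EG recv) = {s2, s4, s5, s6}, so the formula does not hold at s3.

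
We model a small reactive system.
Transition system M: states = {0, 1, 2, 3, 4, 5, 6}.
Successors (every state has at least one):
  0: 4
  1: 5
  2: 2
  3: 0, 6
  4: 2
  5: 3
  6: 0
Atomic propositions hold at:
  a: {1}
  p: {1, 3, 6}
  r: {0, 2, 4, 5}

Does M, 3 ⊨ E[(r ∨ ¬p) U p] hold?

Sat(¬p) = {0, 2, 4, 5}
Sat(r ∨ ¬p) = {0, 2, 4, 5}
E[(r ∨ ¬p) U p]: least fixpoint, start Z0 = Sat(p) = {1, 3, 6}, add states in Sat(r ∨ ¬p) with some successor in Z. Z1 = {1, 3, 5, 6}; fixed.
Sat(E[(r ∨ ¬p) U p]) = {1, 3, 5, 6}
3 ∈ Sat(E[(r ∨ ¬p) U p]) = {1, 3, 5, 6}, so the formula holds at 3.

Yes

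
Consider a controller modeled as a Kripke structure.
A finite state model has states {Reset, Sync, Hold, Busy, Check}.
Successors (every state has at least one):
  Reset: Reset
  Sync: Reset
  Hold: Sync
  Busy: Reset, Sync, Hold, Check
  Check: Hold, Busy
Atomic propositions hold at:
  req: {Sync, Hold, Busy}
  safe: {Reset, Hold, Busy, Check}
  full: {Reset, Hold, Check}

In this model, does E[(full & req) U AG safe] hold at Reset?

Sat(full & req) = {Hold}
AG safe: greatest fixpoint, start Z0 = {Reset, Hold, Busy, Check}, keep only states in Sat with every successor in Z. Z1 = {Reset, Check}; Z2 = {Reset}; fixed.
Sat(AG safe) = {Reset}
E[(full & req) U AG safe]: least fixpoint, start Z0 = Sat(AG safe) = {Reset}, add states in Sat(full & req) with some successor in Z. Already a fixed point.
Sat(E[(full & req) U AG safe]) = {Reset}
Reset ∈ Sat(E[(full & req) U AG safe]) = {Reset}, so the formula holds at Reset.

Yes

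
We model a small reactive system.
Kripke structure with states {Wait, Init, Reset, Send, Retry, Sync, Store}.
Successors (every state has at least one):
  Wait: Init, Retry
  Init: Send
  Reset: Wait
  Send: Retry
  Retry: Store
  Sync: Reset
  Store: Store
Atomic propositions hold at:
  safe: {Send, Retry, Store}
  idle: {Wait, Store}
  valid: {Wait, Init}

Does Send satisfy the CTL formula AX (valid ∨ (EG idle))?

EG idle: greatest fixpoint, start Z0 = {Wait, Store}, keep only states in Sat with some successor in Z. Z1 = {Store}; fixed.
Sat(EG idle) = {Store}
Sat(valid ∨ (EG idle)) = {Wait, Init, Store}
Sat(AX (valid ∨ (EG idle))) = {s : every successor in {Wait, Init, Store}} = {Reset, Retry, Store}
Send ∉ Sat(AX (valid ∨ (EG idle))) = {Reset, Retry, Store}, so the formula does not hold at Send.

No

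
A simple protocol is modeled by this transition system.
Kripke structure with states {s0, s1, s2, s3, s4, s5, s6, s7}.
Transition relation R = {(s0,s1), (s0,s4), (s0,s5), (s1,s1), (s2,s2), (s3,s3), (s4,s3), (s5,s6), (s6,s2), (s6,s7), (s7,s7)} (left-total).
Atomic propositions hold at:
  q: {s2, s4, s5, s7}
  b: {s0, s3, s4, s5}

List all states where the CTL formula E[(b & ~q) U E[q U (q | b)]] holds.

Sat(~q) = {s0, s1, s3, s6}
Sat(b & ~q) = {s0, s3}
Sat(q | b) = {s0, s2, s3, s4, s5, s7}
E[q U (q | b)]: least fixpoint, start Z0 = Sat((q | b)) = {s0, s2, s3, s4, s5, s7}, add states in Sat(q) with some successor in Z. Already a fixed point.
Sat(E[q U (q | b)]) = {s0, s2, s3, s4, s5, s7}
E[(b & ~q) U E[q U (q | b)]]: least fixpoint, start Z0 = Sat(E[q U (q | b)]) = {s0, s2, s3, s4, s5, s7}, add states in Sat(b & ~q) with some successor in Z. Already a fixed point.
Sat(E[(b & ~q) U E[q U (q | b)]]) = {s0, s2, s3, s4, s5, s7}

{s0, s2, s3, s4, s5, s7}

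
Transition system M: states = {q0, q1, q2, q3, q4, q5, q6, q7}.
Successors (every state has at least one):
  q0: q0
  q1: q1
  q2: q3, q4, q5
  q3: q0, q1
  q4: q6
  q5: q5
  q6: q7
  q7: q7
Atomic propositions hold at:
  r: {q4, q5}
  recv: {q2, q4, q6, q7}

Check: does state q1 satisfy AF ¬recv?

Yes

Sat(¬recv) = {q0, q1, q3, q5}
AF ¬recv: least fixpoint, start Z0 = {q0, q1, q3, q5}, add states with every successor in Z. Already a fixed point.
Sat(AF ¬recv) = {q0, q1, q3, q5}
q1 ∈ Sat(AF ¬recv) = {q0, q1, q3, q5}, so the formula holds at q1.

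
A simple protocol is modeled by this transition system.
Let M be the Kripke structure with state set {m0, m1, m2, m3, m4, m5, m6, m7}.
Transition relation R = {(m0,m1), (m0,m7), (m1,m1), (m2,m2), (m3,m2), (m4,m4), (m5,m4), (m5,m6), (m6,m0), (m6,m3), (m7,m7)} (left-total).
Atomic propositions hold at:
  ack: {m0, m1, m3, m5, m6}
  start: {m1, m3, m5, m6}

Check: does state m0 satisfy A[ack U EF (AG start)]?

AG start: greatest fixpoint, start Z0 = {m1, m3, m5, m6}, keep only states in Sat with every successor in Z. Z1 = {m1}; fixed.
Sat(AG start) = {m1}
EF (AG start): least fixpoint, start Z0 = {m1}, add states with some successor in Z. Z1 = {m0, m1}; Z2 = {m0, m1, m6}; Z3 = {m0, m1, m5, m6}; fixed.
Sat(EF (AG start)) = {m0, m1, m5, m6}
A[ack U EF (AG start)]: least fixpoint, start Z0 = Sat(EF (AG start)) = {m0, m1, m5, m6}, add states in Sat(ack) with every successor in Z. Already a fixed point.
Sat(A[ack U EF (AG start)]) = {m0, m1, m5, m6}
m0 ∈ Sat(A[ack U EF (AG start)]) = {m0, m1, m5, m6}, so the formula holds at m0.

Yes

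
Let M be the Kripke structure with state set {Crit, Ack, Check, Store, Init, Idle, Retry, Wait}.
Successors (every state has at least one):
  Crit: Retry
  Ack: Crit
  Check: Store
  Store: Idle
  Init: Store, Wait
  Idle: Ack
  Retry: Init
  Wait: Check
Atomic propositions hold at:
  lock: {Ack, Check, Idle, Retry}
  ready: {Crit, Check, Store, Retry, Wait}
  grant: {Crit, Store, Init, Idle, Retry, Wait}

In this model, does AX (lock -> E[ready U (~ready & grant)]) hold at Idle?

Sat(~ready) = {Ack, Init, Idle}
Sat(~ready & grant) = {Init, Idle}
E[ready U (~ready & grant)]: least fixpoint, start Z0 = Sat((~ready & grant)) = {Init, Idle}, add states in Sat(ready) with some successor in Z. Z1 = {Store, Init, Idle, Retry}; Z2 = {Crit, Check, Store, Init, Idle, Retry}; Z3 = {Crit, Check, Store, Init, Idle, Retry, Wait}; fixed.
Sat(E[ready U (~ready & grant)]) = {Crit, Check, Store, Init, Idle, Retry, Wait}
Sat(lock -> E[ready U (~ready & grant)]) = {Crit, Check, Store, Init, Idle, Retry, Wait}
Sat(AX (lock -> E[ready U (~ready & grant)])) = {s : every successor in {Crit, Check, Store, Init, Idle, Retry, Wait}} = {Crit, Ack, Check, Store, Init, Retry, Wait}
Idle ∉ Sat(AX (lock -> E[ready U (~ready & grant)])) = {Crit, Ack, Check, Store, Init, Retry, Wait}, so the formula does not hold at Idle.

No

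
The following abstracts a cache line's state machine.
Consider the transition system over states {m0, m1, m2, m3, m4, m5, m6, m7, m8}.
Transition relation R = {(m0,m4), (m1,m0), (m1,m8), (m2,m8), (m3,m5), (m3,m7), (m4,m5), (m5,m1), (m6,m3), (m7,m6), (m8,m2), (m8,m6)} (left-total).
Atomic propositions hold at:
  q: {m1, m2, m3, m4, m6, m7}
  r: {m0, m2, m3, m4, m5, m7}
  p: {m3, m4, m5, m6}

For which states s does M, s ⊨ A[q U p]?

{m3, m4, m5, m6, m7}

A[q U p]: least fixpoint, start Z0 = Sat(p) = {m3, m4, m5, m6}, add states in Sat(q) with every successor in Z. Z1 = {m3, m4, m5, m6, m7}; fixed.
Sat(A[q U p]) = {m3, m4, m5, m6, m7}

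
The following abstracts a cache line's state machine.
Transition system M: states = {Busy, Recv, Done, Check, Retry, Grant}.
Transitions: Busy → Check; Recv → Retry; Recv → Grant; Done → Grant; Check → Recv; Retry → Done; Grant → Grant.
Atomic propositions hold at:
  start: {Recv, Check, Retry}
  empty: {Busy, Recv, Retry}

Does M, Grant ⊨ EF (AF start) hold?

No

AF start: least fixpoint, start Z0 = {Recv, Check, Retry}, add states with every successor in Z. Z1 = {Busy, Recv, Check, Retry}; fixed.
Sat(AF start) = {Busy, Recv, Check, Retry}
EF (AF start): least fixpoint, start Z0 = {Busy, Recv, Check, Retry}, add states with some successor in Z. Already a fixed point.
Sat(EF (AF start)) = {Busy, Recv, Check, Retry}
Grant ∉ Sat(EF (AF start)) = {Busy, Recv, Check, Retry}, so the formula does not hold at Grant.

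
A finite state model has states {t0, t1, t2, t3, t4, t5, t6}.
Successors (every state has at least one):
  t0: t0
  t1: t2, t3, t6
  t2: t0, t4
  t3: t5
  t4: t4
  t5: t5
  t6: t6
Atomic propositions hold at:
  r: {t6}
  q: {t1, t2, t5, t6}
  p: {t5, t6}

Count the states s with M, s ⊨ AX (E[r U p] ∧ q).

E[r U p]: least fixpoint, start Z0 = Sat(p) = {t5, t6}, add states in Sat(r) with some successor in Z. Already a fixed point.
Sat(E[r U p]) = {t5, t6}
Sat(E[r U p] ∧ q) = {t5, t6}
Sat(AX (E[r U p] ∧ q)) = {s : every successor in {t5, t6}} = {t3, t5, t6}
|Sat(AX (E[r U p] ∧ q))| = |{t3, t5, t6}| = 3.

3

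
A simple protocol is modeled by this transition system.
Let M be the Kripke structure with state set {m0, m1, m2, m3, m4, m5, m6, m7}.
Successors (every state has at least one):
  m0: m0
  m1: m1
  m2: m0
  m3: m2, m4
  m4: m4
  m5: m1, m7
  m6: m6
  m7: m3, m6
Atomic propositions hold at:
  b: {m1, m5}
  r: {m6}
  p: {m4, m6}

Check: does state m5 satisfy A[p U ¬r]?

Yes

Sat(¬r) = {m0, m1, m2, m3, m4, m5, m7}
A[p U ¬r]: least fixpoint, start Z0 = Sat(¬r) = {m0, m1, m2, m3, m4, m5, m7}, add states in Sat(p) with every successor in Z. Already a fixed point.
Sat(A[p U ¬r]) = {m0, m1, m2, m3, m4, m5, m7}
m5 ∈ Sat(A[p U ¬r]) = {m0, m1, m2, m3, m4, m5, m7}, so the formula holds at m5.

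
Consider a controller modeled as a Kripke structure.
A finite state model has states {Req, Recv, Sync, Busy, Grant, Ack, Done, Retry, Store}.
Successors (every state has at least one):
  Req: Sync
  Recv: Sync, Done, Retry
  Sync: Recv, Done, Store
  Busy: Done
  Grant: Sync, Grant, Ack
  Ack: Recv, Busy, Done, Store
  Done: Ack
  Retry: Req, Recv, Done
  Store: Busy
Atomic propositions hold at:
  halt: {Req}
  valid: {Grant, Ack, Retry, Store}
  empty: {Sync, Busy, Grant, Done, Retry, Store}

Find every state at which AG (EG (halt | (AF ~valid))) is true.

{Req, Recv, Sync, Busy, Ack, Done, Retry, Store}

Sat(~valid) = {Req, Recv, Sync, Busy, Done}
AF ~valid: least fixpoint, start Z0 = {Req, Recv, Sync, Busy, Done}, add states with every successor in Z. Z1 = {Req, Recv, Sync, Busy, Done, Retry, Store}; Z2 = {Req, Recv, Sync, Busy, Ack, Done, Retry, Store}; fixed.
Sat(AF ~valid) = {Req, Recv, Sync, Busy, Ack, Done, Retry, Store}
Sat(halt | (AF ~valid)) = {Req, Recv, Sync, Busy, Ack, Done, Retry, Store}
EG (halt | (AF ~valid)): greatest fixpoint, start Z0 = {Req, Recv, Sync, Busy, Ack, Done, Retry, Store}, keep only states in Sat with some successor in Z. Already a fixed point.
Sat(EG (halt | (AF ~valid))) = {Req, Recv, Sync, Busy, Ack, Done, Retry, Store}
AG (EG (halt | (AF ~valid))): greatest fixpoint, start Z0 = {Req, Recv, Sync, Busy, Ack, Done, Retry, Store}, keep only states in Sat with every successor in Z. Already a fixed point.
Sat(AG (EG (halt | (AF ~valid)))) = {Req, Recv, Sync, Busy, Ack, Done, Retry, Store}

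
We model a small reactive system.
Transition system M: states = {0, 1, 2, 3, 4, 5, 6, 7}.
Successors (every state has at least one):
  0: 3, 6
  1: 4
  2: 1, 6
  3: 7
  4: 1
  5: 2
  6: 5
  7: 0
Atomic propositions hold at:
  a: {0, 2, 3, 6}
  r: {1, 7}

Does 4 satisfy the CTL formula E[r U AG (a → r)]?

Sat(a → r) = {1, 4, 5, 7}
AG (a → r): greatest fixpoint, start Z0 = {1, 4, 5, 7}, keep only states in Sat with every successor in Z. Z1 = {1, 4}; fixed.
Sat(AG (a → r)) = {1, 4}
E[r U AG (a → r)]: least fixpoint, start Z0 = Sat(AG (a → r)) = {1, 4}, add states in Sat(r) with some successor in Z. Already a fixed point.
Sat(E[r U AG (a → r)]) = {1, 4}
4 ∈ Sat(E[r U AG (a → r)]) = {1, 4}, so the formula holds at 4.

Yes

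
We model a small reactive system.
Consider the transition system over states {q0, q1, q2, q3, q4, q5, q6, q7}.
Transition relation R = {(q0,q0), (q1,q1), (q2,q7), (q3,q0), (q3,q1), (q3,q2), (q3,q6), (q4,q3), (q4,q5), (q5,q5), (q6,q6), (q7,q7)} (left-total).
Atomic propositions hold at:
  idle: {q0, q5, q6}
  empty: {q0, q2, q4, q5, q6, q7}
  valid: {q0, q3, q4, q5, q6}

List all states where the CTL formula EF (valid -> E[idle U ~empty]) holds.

Sat(~empty) = {q1, q3}
E[idle U ~empty]: least fixpoint, start Z0 = Sat(~empty) = {q1, q3}, add states in Sat(idle) with some successor in Z. Already a fixed point.
Sat(E[idle U ~empty]) = {q1, q3}
Sat(valid -> E[idle U ~empty]) = {q1, q2, q3, q7}
EF (valid -> E[idle U ~empty]): least fixpoint, start Z0 = {q1, q2, q3, q7}, add states with some successor in Z. Z1 = {q1, q2, q3, q4, q7}; fixed.
Sat(EF (valid -> E[idle U ~empty])) = {q1, q2, q3, q4, q7}

{q1, q2, q3, q4, q7}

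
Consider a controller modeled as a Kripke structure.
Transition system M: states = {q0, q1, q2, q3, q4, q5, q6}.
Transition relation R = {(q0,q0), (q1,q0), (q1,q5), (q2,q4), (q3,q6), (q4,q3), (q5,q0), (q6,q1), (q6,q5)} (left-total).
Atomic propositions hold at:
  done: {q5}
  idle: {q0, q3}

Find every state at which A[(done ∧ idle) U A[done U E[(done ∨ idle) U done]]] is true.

Sat(done ∧ idle) = ∅
Sat(done ∨ idle) = {q0, q3, q5}
E[(done ∨ idle) U done]: least fixpoint, start Z0 = Sat(done) = {q5}, add states in Sat(done ∨ idle) with some successor in Z. Already a fixed point.
Sat(E[(done ∨ idle) U done]) = {q5}
A[done U E[(done ∨ idle) U done]]: least fixpoint, start Z0 = Sat(E[(done ∨ idle) U done]) = {q5}, add states in Sat(done) with every successor in Z. Already a fixed point.
Sat(A[done U E[(done ∨ idle) U done]]) = {q5}
A[(done ∧ idle) U A[done U E[(done ∨ idle) U done]]]: least fixpoint, start Z0 = Sat(A[done U E[(done ∨ idle) U done]]) = {q5}, add states in Sat(done ∧ idle) with every successor in Z. Already a fixed point.
Sat(A[(done ∧ idle) U A[done U E[(done ∨ idle) U done]]]) = {q5}

{q5}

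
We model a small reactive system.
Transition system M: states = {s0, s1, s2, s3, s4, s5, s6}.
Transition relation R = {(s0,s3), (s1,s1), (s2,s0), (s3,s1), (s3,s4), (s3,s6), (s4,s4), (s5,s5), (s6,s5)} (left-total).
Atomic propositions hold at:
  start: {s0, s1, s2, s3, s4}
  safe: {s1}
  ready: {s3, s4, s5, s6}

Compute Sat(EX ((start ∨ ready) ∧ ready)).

{s0, s3, s4, s5, s6}

Sat(start ∨ ready) = {s0, s1, s2, s3, s4, s5, s6}
Sat((start ∨ ready) ∧ ready) = {s3, s4, s5, s6}
Sat(EX ((start ∨ ready) ∧ ready)) = {s : some successor in {s3, s4, s5, s6}} = {s0, s3, s4, s5, s6}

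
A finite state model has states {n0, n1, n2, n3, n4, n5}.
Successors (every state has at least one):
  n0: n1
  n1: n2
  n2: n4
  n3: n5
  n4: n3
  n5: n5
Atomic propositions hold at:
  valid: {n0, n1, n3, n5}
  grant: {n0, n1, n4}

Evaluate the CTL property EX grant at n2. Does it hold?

Yes

Sat(EX grant) = {s : some successor in {n0, n1, n4}} = {n0, n2}
n2 ∈ Sat(EX grant) = {n0, n2}, so the formula holds at n2.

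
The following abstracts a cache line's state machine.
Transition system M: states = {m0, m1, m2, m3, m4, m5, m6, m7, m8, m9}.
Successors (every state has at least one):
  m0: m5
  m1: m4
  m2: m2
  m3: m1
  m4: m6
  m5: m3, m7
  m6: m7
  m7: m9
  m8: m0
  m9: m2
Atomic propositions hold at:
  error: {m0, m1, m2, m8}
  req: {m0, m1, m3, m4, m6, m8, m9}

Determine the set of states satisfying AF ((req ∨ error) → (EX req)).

Sat(req ∨ error) = {m0, m1, m2, m3, m4, m6, m8, m9}
Sat(EX req) = {s : some successor in {m0, m1, m3, m4, m6, m8, m9}} = {m1, m3, m4, m5, m7, m8}
Sat((req ∨ error) → (EX req)) = {m1, m3, m4, m5, m7, m8}
AF ((req ∨ error) → (EX req)): least fixpoint, start Z0 = {m1, m3, m4, m5, m7, m8}, add states with every successor in Z. Z1 = {m0, m1, m3, m4, m5, m6, m7, m8}; fixed.
Sat(AF ((req ∨ error) → (EX req))) = {m0, m1, m3, m4, m5, m6, m7, m8}

{m0, m1, m3, m4, m5, m6, m7, m8}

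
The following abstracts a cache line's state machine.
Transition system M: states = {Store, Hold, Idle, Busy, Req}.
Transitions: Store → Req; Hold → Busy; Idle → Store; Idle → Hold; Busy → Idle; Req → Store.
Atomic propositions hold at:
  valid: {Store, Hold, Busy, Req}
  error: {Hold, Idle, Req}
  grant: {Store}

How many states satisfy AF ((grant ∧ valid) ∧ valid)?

Sat(grant ∧ valid) = {Store}
Sat((grant ∧ valid) ∧ valid) = {Store}
AF ((grant ∧ valid) ∧ valid): least fixpoint, start Z0 = {Store}, add states with every successor in Z. Z1 = {Store, Req}; fixed.
Sat(AF ((grant ∧ valid) ∧ valid)) = {Store, Req}
|Sat(AF ((grant ∧ valid) ∧ valid))| = |{Store, Req}| = 2.

2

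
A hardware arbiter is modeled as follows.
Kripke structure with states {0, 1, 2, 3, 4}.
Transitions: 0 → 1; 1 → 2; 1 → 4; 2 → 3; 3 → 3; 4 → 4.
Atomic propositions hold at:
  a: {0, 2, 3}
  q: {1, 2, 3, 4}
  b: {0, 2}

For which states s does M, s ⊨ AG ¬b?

{3, 4}

Sat(¬b) = {1, 3, 4}
AG ¬b: greatest fixpoint, start Z0 = {1, 3, 4}, keep only states in Sat with every successor in Z. Z1 = {3, 4}; fixed.
Sat(AG ¬b) = {3, 4}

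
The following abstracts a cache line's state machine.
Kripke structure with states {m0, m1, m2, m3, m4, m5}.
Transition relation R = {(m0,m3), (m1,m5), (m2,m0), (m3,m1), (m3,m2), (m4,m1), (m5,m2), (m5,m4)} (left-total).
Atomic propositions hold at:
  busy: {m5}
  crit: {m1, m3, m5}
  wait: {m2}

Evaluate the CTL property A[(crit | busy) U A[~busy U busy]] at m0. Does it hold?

No

Sat(crit | busy) = {m1, m3, m5}
Sat(~busy) = {m0, m1, m2, m3, m4}
A[~busy U busy]: least fixpoint, start Z0 = Sat(busy) = {m5}, add states in Sat(~busy) with every successor in Z. Z1 = {m1, m5}; Z2 = {m1, m4, m5}; fixed.
Sat(A[~busy U busy]) = {m1, m4, m5}
A[(crit | busy) U A[~busy U busy]]: least fixpoint, start Z0 = Sat(A[~busy U busy]) = {m1, m4, m5}, add states in Sat(crit | busy) with every successor in Z. Already a fixed point.
Sat(A[(crit | busy) U A[~busy U busy]]) = {m1, m4, m5}
m0 ∉ Sat(A[(crit | busy) U A[~busy U busy]]) = {m1, m4, m5}, so the formula does not hold at m0.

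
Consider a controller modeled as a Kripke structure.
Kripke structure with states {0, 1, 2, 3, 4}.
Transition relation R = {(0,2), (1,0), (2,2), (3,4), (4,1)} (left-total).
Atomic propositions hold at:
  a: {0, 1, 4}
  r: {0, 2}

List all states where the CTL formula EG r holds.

{0, 2}

EG r: greatest fixpoint, start Z0 = {0, 2}, keep only states in Sat with some successor in Z. Already a fixed point.
Sat(EG r) = {0, 2}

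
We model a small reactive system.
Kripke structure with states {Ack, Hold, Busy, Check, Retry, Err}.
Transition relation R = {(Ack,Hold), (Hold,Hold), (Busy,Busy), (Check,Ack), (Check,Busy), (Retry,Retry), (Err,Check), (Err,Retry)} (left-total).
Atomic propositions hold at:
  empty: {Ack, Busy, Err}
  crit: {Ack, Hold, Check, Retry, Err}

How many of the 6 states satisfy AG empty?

1

AG empty: greatest fixpoint, start Z0 = {Ack, Busy, Err}, keep only states in Sat with every successor in Z. Z1 = {Busy}; fixed.
Sat(AG empty) = {Busy}
|Sat(AG empty)| = |{Busy}| = 1.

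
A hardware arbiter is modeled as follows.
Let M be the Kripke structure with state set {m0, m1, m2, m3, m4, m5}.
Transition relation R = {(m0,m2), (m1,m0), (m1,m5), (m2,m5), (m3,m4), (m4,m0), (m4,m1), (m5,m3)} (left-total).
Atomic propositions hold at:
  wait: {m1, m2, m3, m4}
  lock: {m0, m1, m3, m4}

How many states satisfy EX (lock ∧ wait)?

3

Sat(lock ∧ wait) = {m1, m3, m4}
Sat(EX (lock ∧ wait)) = {s : some successor in {m1, m3, m4}} = {m3, m4, m5}
|Sat(EX (lock ∧ wait))| = |{m3, m4, m5}| = 3.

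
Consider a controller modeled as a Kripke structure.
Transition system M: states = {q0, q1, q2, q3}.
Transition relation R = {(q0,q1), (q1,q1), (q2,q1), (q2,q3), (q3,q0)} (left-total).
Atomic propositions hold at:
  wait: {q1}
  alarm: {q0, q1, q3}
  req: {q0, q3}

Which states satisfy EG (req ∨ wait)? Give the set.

Sat(req ∨ wait) = {q0, q1, q3}
EG (req ∨ wait): greatest fixpoint, start Z0 = {q0, q1, q3}, keep only states in Sat with some successor in Z. Already a fixed point.
Sat(EG (req ∨ wait)) = {q0, q1, q3}

{q0, q1, q3}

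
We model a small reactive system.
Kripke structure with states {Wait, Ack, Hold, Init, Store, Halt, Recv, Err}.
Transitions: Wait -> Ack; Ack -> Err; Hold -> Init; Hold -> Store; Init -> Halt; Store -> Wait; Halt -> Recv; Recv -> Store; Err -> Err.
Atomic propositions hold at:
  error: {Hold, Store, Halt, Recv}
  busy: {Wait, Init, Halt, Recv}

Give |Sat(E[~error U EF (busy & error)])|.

4

Sat(~error) = {Wait, Ack, Init, Err}
Sat(busy & error) = {Halt, Recv}
EF (busy & error): least fixpoint, start Z0 = {Halt, Recv}, add states with some successor in Z. Z1 = {Init, Halt, Recv}; Z2 = {Hold, Init, Halt, Recv}; fixed.
Sat(EF (busy & error)) = {Hold, Init, Halt, Recv}
E[~error U EF (busy & error)]: least fixpoint, start Z0 = Sat(EF (busy & error)) = {Hold, Init, Halt, Recv}, add states in Sat(~error) with some successor in Z. Already a fixed point.
Sat(E[~error U EF (busy & error)]) = {Hold, Init, Halt, Recv}
|Sat(E[~error U EF (busy & error)])| = |{Hold, Init, Halt, Recv}| = 4.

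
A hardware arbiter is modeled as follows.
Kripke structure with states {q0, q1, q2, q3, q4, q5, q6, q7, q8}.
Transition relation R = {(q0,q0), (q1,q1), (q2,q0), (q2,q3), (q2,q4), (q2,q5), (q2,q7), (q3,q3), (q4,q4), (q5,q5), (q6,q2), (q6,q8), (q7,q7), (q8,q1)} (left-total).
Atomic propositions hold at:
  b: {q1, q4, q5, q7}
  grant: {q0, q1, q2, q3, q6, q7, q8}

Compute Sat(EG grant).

{q0, q1, q2, q3, q6, q7, q8}

EG grant: greatest fixpoint, start Z0 = {q0, q1, q2, q3, q6, q7, q8}, keep only states in Sat with some successor in Z. Already a fixed point.
Sat(EG grant) = {q0, q1, q2, q3, q6, q7, q8}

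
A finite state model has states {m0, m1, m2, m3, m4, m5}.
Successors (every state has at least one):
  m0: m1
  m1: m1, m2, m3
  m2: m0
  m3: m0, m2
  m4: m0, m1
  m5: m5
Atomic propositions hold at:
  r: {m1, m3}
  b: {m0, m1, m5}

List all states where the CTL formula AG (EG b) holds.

{m5}

EG b: greatest fixpoint, start Z0 = {m0, m1, m5}, keep only states in Sat with some successor in Z. Already a fixed point.
Sat(EG b) = {m0, m1, m5}
AG (EG b): greatest fixpoint, start Z0 = {m0, m1, m5}, keep only states in Sat with every successor in Z. Z1 = {m0, m5}; Z2 = {m5}; fixed.
Sat(AG (EG b)) = {m5}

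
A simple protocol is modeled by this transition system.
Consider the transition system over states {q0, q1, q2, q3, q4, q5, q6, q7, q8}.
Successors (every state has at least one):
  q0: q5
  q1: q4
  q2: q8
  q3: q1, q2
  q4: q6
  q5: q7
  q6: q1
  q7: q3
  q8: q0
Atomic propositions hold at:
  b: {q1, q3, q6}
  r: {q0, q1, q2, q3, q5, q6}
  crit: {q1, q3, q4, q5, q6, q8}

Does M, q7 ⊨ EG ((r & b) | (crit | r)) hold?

Sat(r & b) = {q1, q3, q6}
Sat(crit | r) = {q0, q1, q2, q3, q4, q5, q6, q8}
Sat((r & b) | (crit | r)) = {q0, q1, q2, q3, q4, q5, q6, q8}
EG ((r & b) | (crit | r)): greatest fixpoint, start Z0 = {q0, q1, q2, q3, q4, q5, q6, q8}, keep only states in Sat with some successor in Z. Z1 = {q0, q1, q2, q3, q4, q6, q8}; Z2 = {q1, q2, q3, q4, q6, q8}; Z3 = {q1, q2, q3, q4, q6}; Z4 = {q1, q3, q4, q6}; fixed.
Sat(EG ((r & b) | (crit | r))) = {q1, q3, q4, q6}
q7 ∉ Sat(EG ((r & b) | (crit | r))) = {q1, q3, q4, q6}, so the formula does not hold at q7.

No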